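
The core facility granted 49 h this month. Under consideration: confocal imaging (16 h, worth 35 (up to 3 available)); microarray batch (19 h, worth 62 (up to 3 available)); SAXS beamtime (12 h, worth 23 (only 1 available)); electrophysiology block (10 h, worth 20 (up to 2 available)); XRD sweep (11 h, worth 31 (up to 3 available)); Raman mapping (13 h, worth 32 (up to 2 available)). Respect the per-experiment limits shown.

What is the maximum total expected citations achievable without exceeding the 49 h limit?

Best packing: 2×microarray batch + XRD sweep — 49 h, 155 total.
Every other selection either busts 49 h or exceeds an availability limit or fails to beat 155.

155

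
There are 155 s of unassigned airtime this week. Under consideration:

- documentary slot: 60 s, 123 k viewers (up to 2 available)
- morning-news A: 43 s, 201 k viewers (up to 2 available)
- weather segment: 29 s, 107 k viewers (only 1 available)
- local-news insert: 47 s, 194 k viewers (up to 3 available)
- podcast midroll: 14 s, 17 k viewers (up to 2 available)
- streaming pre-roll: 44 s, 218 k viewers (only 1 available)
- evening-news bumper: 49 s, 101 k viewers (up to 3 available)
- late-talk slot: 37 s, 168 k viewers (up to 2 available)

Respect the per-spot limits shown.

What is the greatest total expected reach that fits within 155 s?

694

By expected reach per s: streaming pre-roll 4.95, morning-news A 4.67, late-talk slot 4.54, local-news insert 4.13 lead.
Greedy by ratio would take 2×morning-news A + podcast midroll + streaming pre-roll: 144 s used, total 637.
The 57 s tied up in morning-news A and podcast midroll is better spent on weather segment + late-talk slot — total rises to 694 (153 s).
Nothing else within 155 s beats 694.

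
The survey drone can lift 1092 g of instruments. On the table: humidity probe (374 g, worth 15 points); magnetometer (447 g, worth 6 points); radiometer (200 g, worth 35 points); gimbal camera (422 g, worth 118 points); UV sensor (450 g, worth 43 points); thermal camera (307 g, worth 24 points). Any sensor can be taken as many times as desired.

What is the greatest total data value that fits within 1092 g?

271

Density check — gimbal camera 0.28, radiometer 0.17, UV sensor 0.10 are the best per g.
Best packing: radiometer + 2×gimbal camera — 1044 g, 271 total.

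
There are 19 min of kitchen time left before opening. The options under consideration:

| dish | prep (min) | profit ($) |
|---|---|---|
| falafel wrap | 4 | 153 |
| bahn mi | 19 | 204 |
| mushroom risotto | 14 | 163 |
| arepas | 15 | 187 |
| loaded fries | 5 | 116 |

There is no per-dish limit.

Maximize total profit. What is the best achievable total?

The ratio ordering already packs tightly: 4×falafel wrap, 16 min, 612.
The spare 3 min is too small for any remaining dish, and no exchange beats 612.

612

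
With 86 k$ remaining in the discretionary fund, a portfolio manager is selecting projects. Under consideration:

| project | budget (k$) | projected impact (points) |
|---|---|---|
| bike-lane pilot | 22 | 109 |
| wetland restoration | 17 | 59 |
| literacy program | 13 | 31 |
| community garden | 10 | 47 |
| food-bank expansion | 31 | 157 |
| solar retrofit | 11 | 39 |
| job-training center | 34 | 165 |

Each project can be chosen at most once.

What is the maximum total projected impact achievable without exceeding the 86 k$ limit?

Ranking by ratio (projected impact/k$): food-bank expansion 5.06, bike-lane pilot 4.95, job-training center 4.85, community garden 4.70.
Filling by ratio: bike-lane pilot + community garden + food-bank expansion + solar retrofit for 352, with 12 k$ left unused.
Dropping bike-lane pilot frees 22 k$; slotting in job-training center (34 k$) lifts the total to 408 at 86 k$.
The closest alternative, wetland restoration + food-bank expansion + job-training center, reaches only 381.

408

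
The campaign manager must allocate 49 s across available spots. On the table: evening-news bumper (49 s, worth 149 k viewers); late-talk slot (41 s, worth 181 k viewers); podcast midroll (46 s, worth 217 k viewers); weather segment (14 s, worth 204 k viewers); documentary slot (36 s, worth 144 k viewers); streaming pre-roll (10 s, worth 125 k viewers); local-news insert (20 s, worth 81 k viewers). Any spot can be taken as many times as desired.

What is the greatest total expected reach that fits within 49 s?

Ranking by ratio (expected reach/s): weather segment 14.57, streaming pre-roll 12.50, podcast midroll 4.72, late-talk slot 4.41.
Filling by ratio: 3×weather segment for 612, with 7 s left unused.
Replace weather segment with 2×streaming pre-roll: the trade gains 46 net, giving 658 at 48 s.

658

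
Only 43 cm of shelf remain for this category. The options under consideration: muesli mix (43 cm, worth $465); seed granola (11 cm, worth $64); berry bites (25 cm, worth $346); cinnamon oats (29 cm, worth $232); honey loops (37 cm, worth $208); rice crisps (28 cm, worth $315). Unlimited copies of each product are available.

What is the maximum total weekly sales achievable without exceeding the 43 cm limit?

The ratio heuristic lands on seed granola + berry bites (410) but leaves 7 cm idle.
Dropping seed granola and berry bites frees 36 cm; slotting in muesli mix (43 cm) lifts the total to 465 at 43 cm.

465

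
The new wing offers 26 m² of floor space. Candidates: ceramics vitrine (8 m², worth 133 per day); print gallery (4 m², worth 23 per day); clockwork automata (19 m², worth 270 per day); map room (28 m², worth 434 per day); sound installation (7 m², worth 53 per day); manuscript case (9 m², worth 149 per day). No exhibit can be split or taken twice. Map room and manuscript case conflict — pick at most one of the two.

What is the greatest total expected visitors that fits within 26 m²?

Best packing: ceramics vitrine + sound installation + manuscript case — 24 m², 335 total.
Every other selection either busts 26 m² or breaks a pairing rule or fails to beat 335.

335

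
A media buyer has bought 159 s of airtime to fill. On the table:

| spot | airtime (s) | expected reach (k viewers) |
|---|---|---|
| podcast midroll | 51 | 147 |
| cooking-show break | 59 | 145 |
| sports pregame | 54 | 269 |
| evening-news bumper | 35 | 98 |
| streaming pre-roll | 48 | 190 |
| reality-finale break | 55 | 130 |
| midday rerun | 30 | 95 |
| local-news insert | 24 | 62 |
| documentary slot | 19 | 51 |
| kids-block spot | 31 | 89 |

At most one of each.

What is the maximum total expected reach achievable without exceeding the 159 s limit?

Density check — sports pregame 4.98, streaming pre-roll 3.96, midday rerun 3.17, podcast midroll 2.88 are the best per s.
The ratio heuristic lands on sports pregame + streaming pre-roll + midday rerun + documentary slot (605) but leaves 8 s idle.
Replace documentary slot with local-news insert: the trade gains 11 net, giving 616 at 156 s.
Next best is sports pregame + streaming pre-roll + local-news insert + kids-block spot at 610 (157 s) — short by 6.

616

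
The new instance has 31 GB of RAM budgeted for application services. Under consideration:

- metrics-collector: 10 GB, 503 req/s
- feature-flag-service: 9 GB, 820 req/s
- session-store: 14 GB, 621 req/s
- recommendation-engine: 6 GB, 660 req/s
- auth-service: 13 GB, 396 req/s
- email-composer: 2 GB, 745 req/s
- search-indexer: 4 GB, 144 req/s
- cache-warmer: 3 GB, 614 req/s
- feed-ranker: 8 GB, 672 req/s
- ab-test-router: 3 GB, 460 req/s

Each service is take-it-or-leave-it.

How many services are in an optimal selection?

6

Best achievable throughput is 3971.
feature-flag-service + recommendation-engine + email-composer + cache-warmer + feed-ranker + ab-test-router hits 3971 at 31 GB.
Any selection reaching 3971 contains exactly 6 services.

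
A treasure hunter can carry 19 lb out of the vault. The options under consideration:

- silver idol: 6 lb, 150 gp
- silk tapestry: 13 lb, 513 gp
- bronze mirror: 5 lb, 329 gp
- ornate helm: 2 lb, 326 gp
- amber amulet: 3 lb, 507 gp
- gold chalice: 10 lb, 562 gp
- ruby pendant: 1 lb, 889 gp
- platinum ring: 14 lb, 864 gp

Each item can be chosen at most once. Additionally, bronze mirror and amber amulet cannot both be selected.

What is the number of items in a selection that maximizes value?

Best achievable value is 2284.
For example ornate helm + amber amulet + gold chalice + ruby pendant achieves it, using 16 lb.
Any selection reaching 2284 contains exactly 4 items.

4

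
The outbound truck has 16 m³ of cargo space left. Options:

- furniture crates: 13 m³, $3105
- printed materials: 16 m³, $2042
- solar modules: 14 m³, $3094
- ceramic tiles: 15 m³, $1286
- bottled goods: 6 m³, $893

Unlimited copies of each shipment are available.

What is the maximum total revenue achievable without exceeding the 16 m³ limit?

3105

Density check — furniture crates 238.85, solar modules 221.00, bottled goods 148.83, printed materials 127.62 are the best per m³.
Furniture crates uses 13 of the 16 m³ and totals 3105.
That's the maximum — no swap from here does better than 3105.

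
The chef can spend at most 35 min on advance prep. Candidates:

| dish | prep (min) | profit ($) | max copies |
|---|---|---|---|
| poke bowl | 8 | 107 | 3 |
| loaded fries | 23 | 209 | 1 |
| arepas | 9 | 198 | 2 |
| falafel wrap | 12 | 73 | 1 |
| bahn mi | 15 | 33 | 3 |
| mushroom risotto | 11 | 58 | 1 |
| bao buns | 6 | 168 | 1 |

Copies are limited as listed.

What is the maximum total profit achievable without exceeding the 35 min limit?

671

Density check — bao buns 28.00, arepas 22.00, poke bowl 13.38, loaded fries 9.09 are the best per min.
The ratio ordering already packs tightly: poke bowl + 2×arepas + bao buns, 32 min, 671.
Every other selection either busts 35 min or exceeds an availability limit or fails to beat 671.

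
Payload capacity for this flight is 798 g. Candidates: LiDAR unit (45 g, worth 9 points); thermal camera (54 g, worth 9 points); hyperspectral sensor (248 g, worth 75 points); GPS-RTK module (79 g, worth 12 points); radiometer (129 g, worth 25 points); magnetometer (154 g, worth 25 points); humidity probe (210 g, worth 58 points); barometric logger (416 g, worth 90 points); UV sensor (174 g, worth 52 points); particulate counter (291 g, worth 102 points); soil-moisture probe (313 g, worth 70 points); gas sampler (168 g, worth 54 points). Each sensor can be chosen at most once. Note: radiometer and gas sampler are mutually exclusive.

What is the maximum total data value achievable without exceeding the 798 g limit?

244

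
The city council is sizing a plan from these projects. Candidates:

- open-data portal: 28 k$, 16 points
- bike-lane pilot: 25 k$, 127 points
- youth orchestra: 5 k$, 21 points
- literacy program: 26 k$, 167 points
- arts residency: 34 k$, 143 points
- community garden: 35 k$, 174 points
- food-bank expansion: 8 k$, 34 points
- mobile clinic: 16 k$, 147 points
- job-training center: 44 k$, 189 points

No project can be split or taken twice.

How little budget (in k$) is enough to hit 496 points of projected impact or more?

80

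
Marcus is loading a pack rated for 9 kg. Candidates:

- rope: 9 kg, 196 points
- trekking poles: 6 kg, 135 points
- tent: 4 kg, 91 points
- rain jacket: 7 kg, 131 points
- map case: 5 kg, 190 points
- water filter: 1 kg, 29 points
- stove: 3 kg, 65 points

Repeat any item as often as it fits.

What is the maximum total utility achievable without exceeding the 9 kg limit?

306

Best packing: map case + 4×water filter — 9 kg, 306 total.
That's the maximum — no swap from here does better than 306.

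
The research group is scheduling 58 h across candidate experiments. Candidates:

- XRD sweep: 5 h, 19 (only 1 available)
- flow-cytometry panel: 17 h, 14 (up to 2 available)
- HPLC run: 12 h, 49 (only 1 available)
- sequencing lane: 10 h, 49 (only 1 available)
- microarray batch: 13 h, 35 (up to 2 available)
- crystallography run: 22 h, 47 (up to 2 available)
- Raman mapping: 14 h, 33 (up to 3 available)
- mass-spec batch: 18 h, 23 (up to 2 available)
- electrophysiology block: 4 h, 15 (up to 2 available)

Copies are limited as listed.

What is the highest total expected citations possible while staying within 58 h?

By expected citations per h: sequencing lane 4.90, HPLC run 4.08, XRD sweep 3.80, electrophysiology block 3.75 lead.
Taking the top-ratio experiments first gives XRD sweep + HPLC run + sequencing lane + microarray batch + 2×electrophysiology block for 182 (48 h).
Replace electrophysiology block with microarray batch: the trade gains 20 net, giving 202 at 57 h.

202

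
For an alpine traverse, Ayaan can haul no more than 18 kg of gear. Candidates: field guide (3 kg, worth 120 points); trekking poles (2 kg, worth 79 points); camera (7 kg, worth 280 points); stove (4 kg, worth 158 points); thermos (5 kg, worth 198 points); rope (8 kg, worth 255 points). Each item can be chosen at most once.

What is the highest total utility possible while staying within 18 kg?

715

Density check — field guide 40.00, camera 40.00, thermos 39.60 are the best per kg.
The ratio heuristic lands on field guide + trekking poles + camera + thermos (677) but leaves 1 kg idle.
Dropping field guide frees 3 kg; slotting in stove (4 kg) lifts the total to 715 at 18 kg.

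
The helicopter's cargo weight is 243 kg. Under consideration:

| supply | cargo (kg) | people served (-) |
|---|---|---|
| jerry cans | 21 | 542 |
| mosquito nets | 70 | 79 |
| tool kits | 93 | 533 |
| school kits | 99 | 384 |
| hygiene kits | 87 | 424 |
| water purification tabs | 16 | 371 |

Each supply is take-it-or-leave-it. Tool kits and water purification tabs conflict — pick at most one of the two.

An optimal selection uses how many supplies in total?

4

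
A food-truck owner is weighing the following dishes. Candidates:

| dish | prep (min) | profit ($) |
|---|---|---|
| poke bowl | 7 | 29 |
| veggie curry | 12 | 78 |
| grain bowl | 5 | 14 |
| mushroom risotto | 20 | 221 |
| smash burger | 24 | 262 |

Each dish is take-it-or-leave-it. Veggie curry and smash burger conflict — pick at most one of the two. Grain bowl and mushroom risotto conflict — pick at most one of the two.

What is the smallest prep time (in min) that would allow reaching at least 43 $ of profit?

Look for the lowest-prep combination reaching 43.
Taking veggie curry gives 78 (≥ 43) for 12 min.
Below 12 min the best achievable stays under 43.

12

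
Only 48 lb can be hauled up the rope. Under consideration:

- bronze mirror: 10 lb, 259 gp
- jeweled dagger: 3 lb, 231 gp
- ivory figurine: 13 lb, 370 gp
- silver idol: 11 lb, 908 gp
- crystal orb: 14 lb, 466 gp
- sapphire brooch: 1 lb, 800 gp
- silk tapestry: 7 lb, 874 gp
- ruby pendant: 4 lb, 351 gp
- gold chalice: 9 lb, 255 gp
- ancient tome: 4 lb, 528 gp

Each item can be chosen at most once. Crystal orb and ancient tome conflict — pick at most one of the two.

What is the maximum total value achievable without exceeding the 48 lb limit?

4062

Best packing: jeweled dagger + ivory figurine + silver idol + sapphire brooch + silk tapestry + ruby pendant + ancient tome — 43 lb, 4062 total.
Runner-up bronze mirror + silver idol + sapphire brooch + silk tapestry + ruby pendant + gold chalice + ancient tome tops out at 3975.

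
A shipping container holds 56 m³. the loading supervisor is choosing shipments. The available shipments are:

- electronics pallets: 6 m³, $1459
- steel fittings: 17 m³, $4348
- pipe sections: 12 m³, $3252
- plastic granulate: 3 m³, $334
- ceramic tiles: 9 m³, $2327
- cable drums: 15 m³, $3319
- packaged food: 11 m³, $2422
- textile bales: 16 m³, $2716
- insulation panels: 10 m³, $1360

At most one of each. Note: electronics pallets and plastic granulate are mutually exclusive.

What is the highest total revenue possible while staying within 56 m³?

13808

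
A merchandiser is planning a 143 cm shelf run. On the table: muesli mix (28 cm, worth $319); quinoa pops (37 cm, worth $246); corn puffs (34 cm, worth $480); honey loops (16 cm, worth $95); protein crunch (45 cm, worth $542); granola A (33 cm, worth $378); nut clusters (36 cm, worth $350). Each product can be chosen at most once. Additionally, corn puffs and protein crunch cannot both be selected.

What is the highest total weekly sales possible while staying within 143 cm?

1589

Muesli mix + protein crunch + granola A + nut clusters uses 142 of the 143 cm and totals 1589.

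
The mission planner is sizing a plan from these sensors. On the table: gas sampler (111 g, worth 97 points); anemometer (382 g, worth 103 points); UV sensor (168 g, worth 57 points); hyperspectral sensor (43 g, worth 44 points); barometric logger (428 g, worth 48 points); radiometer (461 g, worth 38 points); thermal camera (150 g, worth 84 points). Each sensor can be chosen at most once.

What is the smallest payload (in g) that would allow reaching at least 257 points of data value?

Need the lightest bundle worth ≥ 257.
Taking gas sampler + UV sensor + hyperspectral sensor + thermal camera gives 282 (≥ 257) for 472 g.
No combination under 472 g hits 257.

472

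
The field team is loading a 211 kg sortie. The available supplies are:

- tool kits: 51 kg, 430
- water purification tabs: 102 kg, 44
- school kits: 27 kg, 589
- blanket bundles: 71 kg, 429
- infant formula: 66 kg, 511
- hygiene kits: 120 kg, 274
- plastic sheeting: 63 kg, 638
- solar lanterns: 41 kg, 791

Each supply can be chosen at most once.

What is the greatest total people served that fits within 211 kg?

2529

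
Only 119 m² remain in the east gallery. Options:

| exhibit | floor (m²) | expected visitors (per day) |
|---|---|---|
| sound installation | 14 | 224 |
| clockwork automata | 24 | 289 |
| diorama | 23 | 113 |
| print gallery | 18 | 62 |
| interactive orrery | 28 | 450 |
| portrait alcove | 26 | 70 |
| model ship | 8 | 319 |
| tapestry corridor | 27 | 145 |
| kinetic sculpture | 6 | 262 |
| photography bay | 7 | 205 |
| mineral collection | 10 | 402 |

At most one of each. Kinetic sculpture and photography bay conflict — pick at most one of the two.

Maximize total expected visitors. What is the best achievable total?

2091

Best packing: sound installation + clockwork automata + interactive orrery + model ship + tapestry corridor + kinetic sculpture + mineral collection — 117 m², 2091 total.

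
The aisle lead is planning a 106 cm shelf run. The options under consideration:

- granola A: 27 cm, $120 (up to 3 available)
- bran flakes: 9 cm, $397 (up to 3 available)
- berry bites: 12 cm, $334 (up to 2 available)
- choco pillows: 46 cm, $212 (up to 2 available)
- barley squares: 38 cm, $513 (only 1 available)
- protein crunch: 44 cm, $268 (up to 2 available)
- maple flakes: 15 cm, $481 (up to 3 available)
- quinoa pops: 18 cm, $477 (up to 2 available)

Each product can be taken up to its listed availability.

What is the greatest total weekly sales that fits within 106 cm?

3445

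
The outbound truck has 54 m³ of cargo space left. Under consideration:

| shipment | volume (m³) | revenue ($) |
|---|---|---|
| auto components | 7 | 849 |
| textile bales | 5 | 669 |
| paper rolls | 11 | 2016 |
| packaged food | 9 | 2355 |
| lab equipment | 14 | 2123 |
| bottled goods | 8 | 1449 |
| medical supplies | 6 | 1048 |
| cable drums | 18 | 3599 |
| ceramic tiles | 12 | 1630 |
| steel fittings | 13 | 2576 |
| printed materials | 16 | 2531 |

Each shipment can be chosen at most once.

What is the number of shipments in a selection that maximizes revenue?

Optimal total is 11027.
packaged food + bottled goods + medical supplies + cable drums + steel fittings hits 11027 at 54 m³.
Every optimal selection uses 5 shipments.

5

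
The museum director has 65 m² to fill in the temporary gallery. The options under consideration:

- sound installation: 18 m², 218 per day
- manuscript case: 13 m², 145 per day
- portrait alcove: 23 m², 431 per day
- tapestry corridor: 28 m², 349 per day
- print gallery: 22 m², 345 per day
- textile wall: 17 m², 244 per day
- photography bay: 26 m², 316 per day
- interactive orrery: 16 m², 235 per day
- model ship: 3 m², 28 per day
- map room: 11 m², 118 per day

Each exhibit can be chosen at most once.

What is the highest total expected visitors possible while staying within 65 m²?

1048

Density check — portrait alcove 18.74, print gallery 15.68, interactive orrery 14.69 are the best per m².
The ratio heuristic lands on portrait alcove + print gallery + interactive orrery + model ship (1039) but leaves 1 m² idle.
The 16 m² tied up in interactive orrery is better spent on textile wall — total rises to 1048 (65 m²).
No other feasible combination exceeds 1048.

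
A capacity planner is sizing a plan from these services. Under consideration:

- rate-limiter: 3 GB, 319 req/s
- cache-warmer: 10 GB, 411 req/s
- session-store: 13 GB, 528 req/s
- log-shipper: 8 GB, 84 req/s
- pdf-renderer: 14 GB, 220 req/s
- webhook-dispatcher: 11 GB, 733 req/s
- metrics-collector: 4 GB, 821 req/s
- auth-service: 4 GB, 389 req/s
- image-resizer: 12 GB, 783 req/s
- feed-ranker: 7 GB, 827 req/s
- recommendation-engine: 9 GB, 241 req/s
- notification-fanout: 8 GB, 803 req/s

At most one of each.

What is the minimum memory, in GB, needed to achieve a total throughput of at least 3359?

Look for the lowest-memory combination reaching 3359.
Taking rate-limiter + webhook-dispatcher + metrics-collector + feed-ranker + notification-fanout gives 3503 (≥ 3359) for 33 GB.
Below 33 GB the best achievable stays under 3359.

33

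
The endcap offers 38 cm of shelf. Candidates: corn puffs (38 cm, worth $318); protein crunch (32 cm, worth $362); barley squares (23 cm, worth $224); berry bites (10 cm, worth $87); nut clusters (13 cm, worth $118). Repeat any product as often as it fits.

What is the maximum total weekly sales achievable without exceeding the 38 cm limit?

362

Taking protein crunch: 32 cm used, 362 in weekly sales.
The spare 6 cm is too small for any remaining product, and no exchange beats 362.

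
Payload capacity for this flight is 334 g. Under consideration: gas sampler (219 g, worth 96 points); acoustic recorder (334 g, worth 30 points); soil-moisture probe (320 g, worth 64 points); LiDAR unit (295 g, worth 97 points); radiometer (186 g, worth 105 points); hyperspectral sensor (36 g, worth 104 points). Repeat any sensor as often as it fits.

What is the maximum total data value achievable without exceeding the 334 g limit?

936

Ranking by ratio (data value/g): hyperspectral sensor 2.89, radiometer 0.56, gas sampler 0.44, LiDAR unit 0.33.
The ratio ordering already packs tightly: 9×hyperspectral sensor, 324 g, 936.
Every other selection either busts 334 g or fails to beat 936.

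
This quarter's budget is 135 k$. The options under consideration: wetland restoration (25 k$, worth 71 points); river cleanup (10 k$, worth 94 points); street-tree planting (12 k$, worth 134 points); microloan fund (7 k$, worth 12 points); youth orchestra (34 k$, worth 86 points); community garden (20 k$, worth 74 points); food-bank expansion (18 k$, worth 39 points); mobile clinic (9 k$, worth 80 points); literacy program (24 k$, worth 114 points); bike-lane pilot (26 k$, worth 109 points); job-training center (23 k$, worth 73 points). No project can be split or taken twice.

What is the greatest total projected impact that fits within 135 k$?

691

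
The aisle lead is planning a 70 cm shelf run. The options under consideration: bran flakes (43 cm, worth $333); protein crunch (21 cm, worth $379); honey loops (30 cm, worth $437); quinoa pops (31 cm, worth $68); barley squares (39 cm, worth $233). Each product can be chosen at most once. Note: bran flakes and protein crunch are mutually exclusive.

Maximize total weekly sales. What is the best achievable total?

Protein crunch + honey loops uses 51 of the 70 cm and totals 816.
An exhaustive check of the 32 subsets confirms 816.

816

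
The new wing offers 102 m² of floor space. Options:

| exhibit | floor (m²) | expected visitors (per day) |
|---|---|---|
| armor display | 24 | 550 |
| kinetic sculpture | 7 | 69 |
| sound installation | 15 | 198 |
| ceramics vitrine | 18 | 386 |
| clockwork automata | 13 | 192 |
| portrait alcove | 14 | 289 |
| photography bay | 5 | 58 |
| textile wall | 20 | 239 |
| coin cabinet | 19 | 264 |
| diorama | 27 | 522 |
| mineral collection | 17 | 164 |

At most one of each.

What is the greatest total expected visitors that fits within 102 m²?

Ranking by ratio (expected visitors/m²): armor display 22.92, ceramics vitrine 21.44, portrait alcove 20.64, diorama 19.33.
A density-first pass picks armor display + ceramics vitrine + clockwork automata + portrait alcove + photography bay + diorama — 1997 at 101 m².
Dropping clockwork automata and photography bay frees 18 m²; slotting in coin cabinet (19 m²) lifts the total to 2011 at 102 m².

2011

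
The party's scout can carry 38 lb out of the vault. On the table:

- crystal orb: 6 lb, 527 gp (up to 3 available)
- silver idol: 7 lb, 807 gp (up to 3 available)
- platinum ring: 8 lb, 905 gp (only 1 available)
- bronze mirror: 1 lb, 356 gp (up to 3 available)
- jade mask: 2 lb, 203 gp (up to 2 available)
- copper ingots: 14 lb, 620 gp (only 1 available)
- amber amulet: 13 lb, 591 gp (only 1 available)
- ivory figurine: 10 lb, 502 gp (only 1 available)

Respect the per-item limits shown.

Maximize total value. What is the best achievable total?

Filling by ratio: 3×silver idol + platinum ring + 3×bronze mirror + 2×jade mask for 4800, with 2 lb left unused.
Replace 2×jade mask with crystal orb: the trade gains 121 net, giving 4921 at 38 lb.
No other feasible combination exceeds 4921.

4921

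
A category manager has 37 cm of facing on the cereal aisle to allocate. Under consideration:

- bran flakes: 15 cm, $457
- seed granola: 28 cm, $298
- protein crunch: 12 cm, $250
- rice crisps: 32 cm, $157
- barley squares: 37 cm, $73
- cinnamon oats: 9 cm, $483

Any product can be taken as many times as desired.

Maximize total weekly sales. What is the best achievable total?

Density check — cinnamon oats 53.67, bran flakes 30.47, protein crunch 20.83, seed granola 10.64 are the best per cm.
The ratio ordering already packs tightly: 4×cinnamon oats, 36 cm, 1932.
The spare 1 cm is too small for any remaining product, and no exchange beats 1932.

1932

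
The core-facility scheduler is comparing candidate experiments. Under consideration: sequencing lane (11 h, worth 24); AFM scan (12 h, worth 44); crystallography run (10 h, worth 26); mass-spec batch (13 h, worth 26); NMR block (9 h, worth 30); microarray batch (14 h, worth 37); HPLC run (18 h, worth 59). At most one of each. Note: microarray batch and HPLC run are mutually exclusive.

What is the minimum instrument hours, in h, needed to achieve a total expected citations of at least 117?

Need the lightest bundle worth ≥ 117.
AFM scan + NMR block + HPLC run: 133 expected citations at 39 h.
No combination under 39 h hits 117.

39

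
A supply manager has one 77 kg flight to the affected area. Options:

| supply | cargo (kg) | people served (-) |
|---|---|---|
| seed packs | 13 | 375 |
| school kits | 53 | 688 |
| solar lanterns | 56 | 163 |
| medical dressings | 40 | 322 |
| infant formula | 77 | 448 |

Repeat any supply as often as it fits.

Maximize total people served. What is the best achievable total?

1875

5×seed packs uses 65 of the 77 kg and totals 1875.
No other feasible combination exceeds 1875.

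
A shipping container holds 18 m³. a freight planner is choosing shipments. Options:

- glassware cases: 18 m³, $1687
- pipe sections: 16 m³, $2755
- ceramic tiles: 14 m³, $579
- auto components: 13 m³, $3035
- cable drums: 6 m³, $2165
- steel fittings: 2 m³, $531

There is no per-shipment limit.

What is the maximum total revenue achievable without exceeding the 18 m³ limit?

The ratio ordering already packs tightly: 3×cable drums, 18 m³, 6495.

6495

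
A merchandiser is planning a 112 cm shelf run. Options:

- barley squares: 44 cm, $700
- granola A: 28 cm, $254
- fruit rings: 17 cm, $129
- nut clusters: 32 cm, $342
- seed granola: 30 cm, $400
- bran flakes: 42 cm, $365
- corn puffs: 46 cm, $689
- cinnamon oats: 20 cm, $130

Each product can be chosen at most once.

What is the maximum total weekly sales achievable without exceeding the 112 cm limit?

Ranking by ratio (weekly sales/cm): barley squares 15.91, corn puffs 14.98, seed granola 13.33.
Greedy by ratio would take barley squares + fruit rings + corn puffs: 107 cm used, total 1518.
The 17 cm tied up in fruit rings is better spent on cinnamon oats — total rises to 1519 (110 cm).
Next best is barley squares + fruit rings + corn puffs at 1518 (107 cm) — short by 1.

1519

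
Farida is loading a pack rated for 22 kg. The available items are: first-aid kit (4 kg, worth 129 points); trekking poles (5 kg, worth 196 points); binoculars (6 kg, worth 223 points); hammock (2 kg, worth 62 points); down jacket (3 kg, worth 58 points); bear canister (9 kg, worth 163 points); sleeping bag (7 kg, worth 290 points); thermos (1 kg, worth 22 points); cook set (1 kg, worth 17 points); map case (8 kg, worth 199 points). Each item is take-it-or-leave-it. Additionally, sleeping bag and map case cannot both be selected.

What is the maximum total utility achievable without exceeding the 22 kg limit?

Taking first-aid kit + trekking poles + binoculars + sleeping bag: 22 kg used, 838 in utility.
The closest alternative, trekking poles + binoculars + hammock + sleeping bag + thermos + cook set, reaches only 810.

838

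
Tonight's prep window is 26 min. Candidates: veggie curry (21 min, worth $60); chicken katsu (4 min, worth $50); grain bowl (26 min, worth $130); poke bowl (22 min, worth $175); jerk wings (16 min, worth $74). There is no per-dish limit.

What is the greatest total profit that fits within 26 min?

Ranking by ratio (profit/min): chicken katsu 12.50, poke bowl 7.95, grain bowl 5.00, jerk wings 4.62.
The ratio ordering already packs tightly: 6×chicken katsu, 24 min, 300.
Nothing else within 26 min beats 300.

300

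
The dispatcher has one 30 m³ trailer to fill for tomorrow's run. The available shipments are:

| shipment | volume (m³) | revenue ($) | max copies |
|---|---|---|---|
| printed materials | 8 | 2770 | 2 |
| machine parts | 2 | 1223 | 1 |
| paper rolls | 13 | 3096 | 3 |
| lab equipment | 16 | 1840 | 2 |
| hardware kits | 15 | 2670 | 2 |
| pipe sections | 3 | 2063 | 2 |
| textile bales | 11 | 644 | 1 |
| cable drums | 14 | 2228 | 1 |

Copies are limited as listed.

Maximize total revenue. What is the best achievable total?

11215

Filling by ratio: 2×printed materials + machine parts + 2×pipe sections for 10889, with 6 m³ left unused.
Replace printed materials with paper rolls: the trade gains 326 net, giving 11215 at 29 m³.
Every other selection either busts 30 m³ or exceeds an availability limit or fails to beat 11215.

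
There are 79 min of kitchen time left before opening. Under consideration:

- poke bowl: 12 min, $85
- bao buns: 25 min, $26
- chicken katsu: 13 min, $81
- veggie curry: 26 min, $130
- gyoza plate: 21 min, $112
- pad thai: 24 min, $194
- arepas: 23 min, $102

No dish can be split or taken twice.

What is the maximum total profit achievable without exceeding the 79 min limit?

490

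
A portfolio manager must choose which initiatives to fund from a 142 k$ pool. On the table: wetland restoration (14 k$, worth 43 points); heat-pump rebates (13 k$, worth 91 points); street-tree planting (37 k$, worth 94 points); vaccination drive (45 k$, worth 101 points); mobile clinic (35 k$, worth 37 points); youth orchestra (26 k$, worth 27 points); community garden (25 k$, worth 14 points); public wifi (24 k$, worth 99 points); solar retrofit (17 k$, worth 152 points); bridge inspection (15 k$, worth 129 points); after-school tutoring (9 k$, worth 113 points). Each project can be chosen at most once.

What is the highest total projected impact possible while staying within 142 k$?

Ranking by ratio (projected impact/k$): after-school tutoring 12.56, solar retrofit 8.94, bridge inspection 8.60, heat-pump rebates 7.00.
Greedy by ratio would take wetland restoration + heat-pump rebates + street-tree planting + public wifi + solar retrofit + bridge inspection + after-school tutoring: 129 k$ used, total 721.
Replace street-tree planting with vaccination drive: the trade gains 7 net, giving 728 at 137 k$.

728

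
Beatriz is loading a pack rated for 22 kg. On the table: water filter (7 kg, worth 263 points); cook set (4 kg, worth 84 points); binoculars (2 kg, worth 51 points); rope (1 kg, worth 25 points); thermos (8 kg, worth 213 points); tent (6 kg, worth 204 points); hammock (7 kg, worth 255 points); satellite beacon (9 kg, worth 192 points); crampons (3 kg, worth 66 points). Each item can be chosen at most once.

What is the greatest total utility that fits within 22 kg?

Ranking by ratio (utility/kg): water filter 37.57, hammock 36.43, tent 34.00.
The ratio ordering already packs tightly: water filter + binoculars + tent + hammock, 22 kg, 773.
Next best is water filter + rope + tent + hammock at 747 (21 kg) — short by 26.

773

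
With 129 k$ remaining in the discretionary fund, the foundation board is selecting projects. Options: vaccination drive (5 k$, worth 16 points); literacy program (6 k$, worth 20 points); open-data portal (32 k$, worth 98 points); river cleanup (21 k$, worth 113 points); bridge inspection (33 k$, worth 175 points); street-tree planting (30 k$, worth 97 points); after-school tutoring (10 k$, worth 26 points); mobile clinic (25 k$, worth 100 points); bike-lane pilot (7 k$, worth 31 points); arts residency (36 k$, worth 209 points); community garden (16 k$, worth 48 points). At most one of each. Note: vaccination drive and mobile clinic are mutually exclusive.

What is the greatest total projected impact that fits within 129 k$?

648

Literacy program + river cleanup + bridge inspection + mobile clinic + bike-lane pilot + arts residency uses 128 of the 129 k$ and totals 648.
The spare 1 k$ is too small for any remaining project, and no feasible exchange beats 648.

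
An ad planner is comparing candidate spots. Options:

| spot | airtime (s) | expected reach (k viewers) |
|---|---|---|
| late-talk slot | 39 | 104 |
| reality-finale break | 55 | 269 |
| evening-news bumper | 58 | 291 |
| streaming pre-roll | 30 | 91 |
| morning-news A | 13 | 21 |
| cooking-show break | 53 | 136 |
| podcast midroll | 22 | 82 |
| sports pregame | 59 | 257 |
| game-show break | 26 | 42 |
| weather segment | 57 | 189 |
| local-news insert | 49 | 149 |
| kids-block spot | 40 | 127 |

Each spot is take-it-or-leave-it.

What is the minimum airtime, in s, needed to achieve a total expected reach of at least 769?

172

Look for the lowest-airtime combination reaching 769.
reality-finale break + evening-news bumper + sports pregame reaches 817 using 172 s.
Below 172 s the best achievable stays under 769.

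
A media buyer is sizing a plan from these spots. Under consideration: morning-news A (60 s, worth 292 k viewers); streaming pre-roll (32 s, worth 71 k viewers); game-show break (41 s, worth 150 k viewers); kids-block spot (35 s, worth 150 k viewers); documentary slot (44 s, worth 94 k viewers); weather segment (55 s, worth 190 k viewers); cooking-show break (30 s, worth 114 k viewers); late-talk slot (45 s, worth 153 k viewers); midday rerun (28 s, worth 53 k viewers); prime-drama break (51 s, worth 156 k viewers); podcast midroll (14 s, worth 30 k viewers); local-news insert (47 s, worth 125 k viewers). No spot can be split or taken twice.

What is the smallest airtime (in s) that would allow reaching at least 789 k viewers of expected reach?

Minimise s subject to total expected reach ≥ 789.
Taking morning-news A + game-show break + kids-block spot + weather segment + podcast midroll gives 812 (≥ 789) for 205 s.
Any bundle with less than 205 s falls short of 789.

205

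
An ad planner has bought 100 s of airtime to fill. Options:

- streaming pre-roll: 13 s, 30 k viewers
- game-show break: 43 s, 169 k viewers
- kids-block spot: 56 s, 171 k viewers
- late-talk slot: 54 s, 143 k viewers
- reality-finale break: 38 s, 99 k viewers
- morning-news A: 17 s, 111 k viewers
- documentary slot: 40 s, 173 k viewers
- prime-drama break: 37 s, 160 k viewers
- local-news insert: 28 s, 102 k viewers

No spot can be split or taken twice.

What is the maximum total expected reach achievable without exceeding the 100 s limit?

453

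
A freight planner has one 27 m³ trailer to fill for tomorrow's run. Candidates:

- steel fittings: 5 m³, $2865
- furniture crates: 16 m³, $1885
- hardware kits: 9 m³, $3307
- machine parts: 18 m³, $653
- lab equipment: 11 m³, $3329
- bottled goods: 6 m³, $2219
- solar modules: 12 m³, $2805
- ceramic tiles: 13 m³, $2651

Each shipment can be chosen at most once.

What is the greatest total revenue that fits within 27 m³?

9501

Greedy by ratio would take steel fittings + hardware kits + bottled goods: 20 m³ used, total 8391.
The 6 m³ tied up in bottled goods is better spent on lab equipment — total rises to 9501 (25 m³).
No other feasible combination exceeds 9501.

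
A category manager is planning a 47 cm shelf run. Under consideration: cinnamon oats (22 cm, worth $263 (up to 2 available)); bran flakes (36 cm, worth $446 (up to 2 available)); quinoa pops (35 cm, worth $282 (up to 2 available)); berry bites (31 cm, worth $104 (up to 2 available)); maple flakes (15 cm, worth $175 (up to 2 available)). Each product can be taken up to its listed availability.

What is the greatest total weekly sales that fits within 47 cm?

526

A density-first pass picks bran flakes — 446 at 36 cm.
Replace bran flakes with 2×cinnamon oats: the trade gains 80 net, giving 526 at 44 cm.
Nothing else within 47 cm beats 526.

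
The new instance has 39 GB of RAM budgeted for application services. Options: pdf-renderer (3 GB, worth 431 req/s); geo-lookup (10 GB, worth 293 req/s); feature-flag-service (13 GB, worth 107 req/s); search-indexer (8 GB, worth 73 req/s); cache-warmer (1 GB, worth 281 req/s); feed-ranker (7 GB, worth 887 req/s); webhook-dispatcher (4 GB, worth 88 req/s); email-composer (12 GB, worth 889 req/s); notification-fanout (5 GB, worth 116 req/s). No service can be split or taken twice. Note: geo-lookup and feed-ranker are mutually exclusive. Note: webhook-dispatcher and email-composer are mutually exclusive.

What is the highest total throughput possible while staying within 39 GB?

Taking pdf-renderer + search-indexer + cache-warmer + feed-ranker + email-composer + notification-fanout: 36 GB used, 2677 in throughput.
The closest alternative, pdf-renderer + cache-warmer + feed-ranker + email-composer + notification-fanout, reaches only 2604.

2677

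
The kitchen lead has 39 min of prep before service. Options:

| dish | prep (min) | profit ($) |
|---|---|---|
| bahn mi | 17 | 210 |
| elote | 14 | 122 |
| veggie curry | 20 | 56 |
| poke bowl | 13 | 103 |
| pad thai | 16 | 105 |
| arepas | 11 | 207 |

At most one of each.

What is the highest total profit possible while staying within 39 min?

432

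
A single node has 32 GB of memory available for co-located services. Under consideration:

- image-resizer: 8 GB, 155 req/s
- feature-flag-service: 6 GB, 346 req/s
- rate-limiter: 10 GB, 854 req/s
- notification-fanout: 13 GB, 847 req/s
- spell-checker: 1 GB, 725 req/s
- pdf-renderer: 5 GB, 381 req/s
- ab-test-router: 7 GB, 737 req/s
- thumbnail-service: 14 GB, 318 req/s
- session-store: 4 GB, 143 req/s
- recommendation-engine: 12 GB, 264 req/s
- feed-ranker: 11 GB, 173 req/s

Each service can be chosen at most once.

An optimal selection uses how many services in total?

4

The maximum throughput within 32 GB is 3163.
rate-limiter + notification-fanout + spell-checker + ab-test-router hits 3163 at 31 GB.
Every optimal selection uses 4 services.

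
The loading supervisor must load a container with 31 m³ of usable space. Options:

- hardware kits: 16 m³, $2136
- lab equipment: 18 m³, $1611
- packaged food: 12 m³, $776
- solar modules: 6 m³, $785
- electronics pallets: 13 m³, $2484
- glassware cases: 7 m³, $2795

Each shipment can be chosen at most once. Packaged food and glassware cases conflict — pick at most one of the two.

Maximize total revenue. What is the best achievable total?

6064

Taking solar modules + electronics pallets + glassware cases: 26 m³ used, 6064 in revenue.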